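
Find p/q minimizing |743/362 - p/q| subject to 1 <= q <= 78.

Expand x = 743/362 as a continued fraction with the Euclidean algorithm:
  743 = 2*362 + 19, so a_0 = 2.
  362 = 19*19 + 1, so a_1 = 19.
  19 = 19*1 + 0, so a_2 = 19.
so x = [2; 19, 19].
Convergents (p_i = a_i*p_{i-1} + p_{i-2}, q_i = a_i*q_{i-1} + q_{i-2} with p_{-2}=0, p_{-1}=1, q_{-2}=1, q_{-1}=0), until the denominator exceeds 78:
  i=0: a_0=2, p_0 = 2*1 + 0 = 2, q_0 = 2*0 + 1 = 1.
  i=1: a_1=19, p_1 = 19*2 + 1 = 39, q_1 = 19*1 + 0 = 19.
  i=2: a_2=19, p_2 = 19*39 + 2 = 743, q_2 = 19*19 + 1 = 362.
q_2 = 362 > 78, so the last convergent with denominator <= 78 is p_1/q_1 = 39/19.
The closest fraction with denominator <= 78 is either p_1/q_1 or the intermediate fraction (k*p_1 + p_0)/(k*q_1 + q_0) with the largest k >= 1 whose denominator stays <= 78; these approach x as k grows, and every other convergent or intermediate fraction in range is farther away.
Largest k: floor((78 - q_0)/q_1) = floor((78 - 1)/19) = 4.
That gives (4*39 + 2)/(4*19 + 1) = 158/77.
Compare the errors: |x - 39/19| = |743*19 - 39*362|/(362*19) = 1/6878, and |x - 158/77| = |743*77 - 158*362|/(362*77) = 15/27874.
Cross-multiplying, 1*27874 = 27874 < 103170 = 15*6878, so 1/6878 is smaller: the convergent 39/19 is closer to x than 158/77.

39/19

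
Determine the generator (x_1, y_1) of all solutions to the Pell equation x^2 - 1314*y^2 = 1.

(x, y) = (145, 4)

First expand sqrt(1314) as a continued fraction. With x_i = (sqrt(1314) + m_i)/d_i and (m_0, d_0) = (0, 1): a_0 = floor(sqrt(1314)) = 36, since 36^2 = 1296 <= 1314 < 1369 = 37^2.
Iterate m_{i+1} = d_i*a_i - m_i, d_{i+1} = (1314 - m_{i+1}^2)/d_i, a_{i+1} = floor((a_0 + m_{i+1})/d_{i+1}):
  m_1 = 1*36 - 0 = 36, d_1 = (1314 - 36^2)/1 = 18/1 = 18, a_1 = floor((36 + 36)/18) = 4.
  m_2 = 18*4 - 36 = 36, d_2 = (1314 - 36^2)/18 = 18/18 = 1, a_2 = floor((36 + 36)/1) = 72.
  m_3 = 1*72 - 36 = 36, d_3 = (1314 - 36^2)/1 = 18/1 = 18: (m_3, d_3) = (m_1, d_1) = (36, 18), so from here the quotients repeat a_1, a_2; the period length is 2.
So sqrt(1314) = [36; (4, 72)] with period length k = 2.
k is even, so the fundamental solution of x^2 - 1314y^2 = 1 is (p_{k-1}, q_{k-1}) = (p_1, q_1); compute convergents through index 1.
Convergents (p_i = a_i*p_{i-1} + p_{i-2}, q_i = a_i*q_{i-1} + q_{i-2} with p_{-2}=0, p_{-1}=1, q_{-2}=1, q_{-1}=0):
  i=0: a_0=36, p_0 = 36*1 + 0 = 36, q_0 = 36*0 + 1 = 1.
  i=1: a_1=4, p_1 = 4*36 + 1 = 145, q_1 = 4*1 + 0 = 4.
Check: 145^2 - 1314*4^2 = 21025 - 21024 = 1, so (x, y) = (145, 4) solves the equation, and by the theorem it is the least positive solution.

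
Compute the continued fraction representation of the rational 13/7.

Run the Euclidean algorithm on 13 and 7; the successive quotients are the partial quotients a_0, a_1, ... (each step inverts the fractional part left over by the previous one):
  13 = 1*7 + 6, so a_0 = 1.
  7 = 1*6 + 1, so a_1 = 1.
  6 = 6*1 + 0, so a_2 = 6.
The remainder reaches 0 after 3 divisions, so the expansion has 3 partial quotients, read off in order.

[1; 1, 6]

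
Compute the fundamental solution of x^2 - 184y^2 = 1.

First expand sqrt(184) as a continued fraction. With x_i = (sqrt(184) + m_i)/d_i and (m_0, d_0) = (0, 1): a_0 = floor(sqrt(184)) = 13, since 13^2 = 169 <= 184 < 196 = 14^2.
Iterate m_{i+1} = d_i*a_i - m_i, d_{i+1} = (184 - m_{i+1}^2)/d_i, a_{i+1} = floor((a_0 + m_{i+1})/d_{i+1}):
  m_1 = 1*13 - 0 = 13, d_1 = (184 - 13^2)/1 = 15/1 = 15, a_1 = floor((13 + 13)/15) = 1.
  m_2 = 15*1 - 13 = 2, d_2 = (184 - 2^2)/15 = 180/15 = 12, a_2 = floor((13 + 2)/12) = 1.
  m_3 = 12*1 - 2 = 10, d_3 = (184 - 10^2)/12 = 84/12 = 7, a_3 = floor((13 + 10)/7) = 3.
  m_4 = 7*3 - 10 = 11, d_4 = (184 - 11^2)/7 = 63/7 = 9, a_4 = floor((13 + 11)/9) = 2.
  m_5 = 9*2 - 11 = 7, d_5 = (184 - 7^2)/9 = 135/9 = 15, a_5 = floor((13 + 7)/15) = 1.
  m_6 = 15*1 - 7 = 8, d_6 = (184 - 8^2)/15 = 120/15 = 8, a_6 = floor((13 + 8)/8) = 2.
  m_7 = 8*2 - 8 = 8, d_7 = (184 - 8^2)/8 = 120/8 = 15, a_7 = floor((13 + 8)/15) = 1.
  m_8 = 15*1 - 8 = 7, d_8 = (184 - 7^2)/15 = 135/15 = 9, a_8 = floor((13 + 7)/9) = 2.
  m_9 = 9*2 - 7 = 11, d_9 = (184 - 11^2)/9 = 63/9 = 7, a_9 = floor((13 + 11)/7) = 3.
  m_10 = 7*3 - 11 = 10, d_10 = (184 - 10^2)/7 = 84/7 = 12, a_10 = floor((13 + 10)/12) = 1.
  m_11 = 12*1 - 10 = 2, d_11 = (184 - 2^2)/12 = 180/12 = 15, a_11 = floor((13 + 2)/15) = 1.
  m_12 = 15*1 - 2 = 13, d_12 = (184 - 13^2)/15 = 15/15 = 1, a_12 = floor((13 + 13)/1) = 26.
  m_13 = 1*26 - 13 = 13, d_13 = (184 - 13^2)/1 = 15/1 = 15: (m_13, d_13) = (m_1, d_1) = (13, 15), so from here the quotients repeat a_1, ..., a_12; the period length is 12.
So sqrt(184) = [13; (1, 1, 3, 2, 1, 2, 1, 2, 3, 1, 1, 26)] with period length k = 12.
k is even, so the fundamental solution of x^2 - 184y^2 = 1 is (p_{k-1}, q_{k-1}) = (p_11, q_11); compute convergents through index 11.
Convergents (p_i = a_i*p_{i-1} + p_{i-2}, q_i = a_i*q_{i-1} + q_{i-2} with p_{-2}=0, p_{-1}=1, q_{-2}=1, q_{-1}=0):
  i=0: a_0=13, p_0 = 13*1 + 0 = 13, q_0 = 13*0 + 1 = 1.
  i=1: a_1=1, p_1 = 1*13 + 1 = 14, q_1 = 1*1 + 0 = 1.
  i=2: a_2=1, p_2 = 1*14 + 13 = 27, q_2 = 1*1 + 1 = 2.
  i=3: a_3=3, p_3 = 3*27 + 14 = 95, q_3 = 3*2 + 1 = 7.
  i=4: a_4=2, p_4 = 2*95 + 27 = 217, q_4 = 2*7 + 2 = 16.
  i=5: a_5=1, p_5 = 1*217 + 95 = 312, q_5 = 1*16 + 7 = 23.
  i=6: a_6=2, p_6 = 2*312 + 217 = 841, q_6 = 2*23 + 16 = 62.
  i=7: a_7=1, p_7 = 1*841 + 312 = 1153, q_7 = 1*62 + 23 = 85.
  i=8: a_8=2, p_8 = 2*1153 + 841 = 3147, q_8 = 2*85 + 62 = 232.
  i=9: a_9=3, p_9 = 3*3147 + 1153 = 10594, q_9 = 3*232 + 85 = 781.
  i=10: a_10=1, p_10 = 1*10594 + 3147 = 13741, q_10 = 1*781 + 232 = 1013.
  i=11: a_11=1, p_11 = 1*13741 + 10594 = 24335, q_11 = 1*1013 + 781 = 1794.
Check: 24335^2 - 184*1794^2 = 592192225 - 592192224 = 1, so (x, y) = (24335, 1794) solves the equation, and by the theorem it is the least positive solution.

(x, y) = (24335, 1794)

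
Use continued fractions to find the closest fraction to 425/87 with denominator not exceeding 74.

298/61

Expand x = 425/87 as a continued fraction with the Euclidean algorithm:
  425 = 4*87 + 77, so a_0 = 4.
  87 = 1*77 + 10, so a_1 = 1.
  77 = 7*10 + 7, so a_2 = 7.
  10 = 1*7 + 3, so a_3 = 1.
  7 = 2*3 + 1, so a_4 = 2.
  3 = 3*1 + 0, so a_5 = 3.
so x = [4; 1, 7, 1, 2, 3].
Convergents (p_i = a_i*p_{i-1} + p_{i-2}, q_i = a_i*q_{i-1} + q_{i-2} with p_{-2}=0, p_{-1}=1, q_{-2}=1, q_{-1}=0), until the denominator exceeds 74:
  i=0: a_0=4, p_0 = 4*1 + 0 = 4, q_0 = 4*0 + 1 = 1.
  i=1: a_1=1, p_1 = 1*4 + 1 = 5, q_1 = 1*1 + 0 = 1.
  i=2: a_2=7, p_2 = 7*5 + 4 = 39, q_2 = 7*1 + 1 = 8.
  i=3: a_3=1, p_3 = 1*39 + 5 = 44, q_3 = 1*8 + 1 = 9.
  i=4: a_4=2, p_4 = 2*44 + 39 = 127, q_4 = 2*9 + 8 = 26.
  i=5: a_5=3, p_5 = 3*127 + 44 = 425, q_5 = 3*26 + 9 = 87.
q_5 = 87 > 74, so the last convergent with denominator <= 74 is p_4/q_4 = 127/26.
The closest fraction with denominator <= 74 is either p_4/q_4 or the intermediate fraction (k*p_4 + p_3)/(k*q_4 + q_3) with the largest k >= 1 whose denominator stays <= 74; these approach x as k grows, and every other convergent or intermediate fraction in range is farther away.
Largest k: floor((74 - q_3)/q_4) = floor((74 - 9)/26) = 2.
That gives (2*127 + 44)/(2*26 + 9) = 298/61.
Compare the errors: |x - 127/26| = |425*26 - 127*87|/(87*26) = 1/2262, and |x - 298/61| = |425*61 - 298*87|/(87*61) = 1/5307.
Cross-multiplying, 1*2262 = 2262 < 5307 = 1*5307, so 1/5307 is smaller: the intermediate fraction 298/61 is closer to x than 127/26.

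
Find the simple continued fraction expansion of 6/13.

[0; 2, 6]

Run the Euclidean algorithm on 6 and 13; the successive quotients are the partial quotients a_0, a_1, ... (each step inverts the fractional part left over by the previous one):
  6 = 0*13 + 6, so a_0 = 0.
  13 = 2*6 + 1, so a_1 = 2.
  6 = 6*1 + 0, so a_2 = 6.
The remainder reaches 0 after 3 divisions, so the expansion has 3 partial quotients, read off in order.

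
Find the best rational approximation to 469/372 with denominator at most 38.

29/23

Expand x = 469/372 as a continued fraction with the Euclidean algorithm:
  469 = 1*372 + 97, so a_0 = 1.
  372 = 3*97 + 81, so a_1 = 3.
  97 = 1*81 + 16, so a_2 = 1.
  81 = 5*16 + 1, so a_3 = 5.
  16 = 16*1 + 0, so a_4 = 16.
so x = [1; 3, 1, 5, 16].
Convergents (p_i = a_i*p_{i-1} + p_{i-2}, q_i = a_i*q_{i-1} + q_{i-2} with p_{-2}=0, p_{-1}=1, q_{-2}=1, q_{-1}=0), until the denominator exceeds 38:
  i=0: a_0=1, p_0 = 1*1 + 0 = 1, q_0 = 1*0 + 1 = 1.
  i=1: a_1=3, p_1 = 3*1 + 1 = 4, q_1 = 3*1 + 0 = 3.
  i=2: a_2=1, p_2 = 1*4 + 1 = 5, q_2 = 1*3 + 1 = 4.
  i=3: a_3=5, p_3 = 5*5 + 4 = 29, q_3 = 5*4 + 3 = 23.
  i=4: a_4=16, p_4 = 16*29 + 5 = 469, q_4 = 16*23 + 4 = 372.
q_4 = 372 > 38, so the last convergent with denominator <= 38 is p_3/q_3 = 29/23.
The closest fraction with denominator <= 38 is either p_3/q_3 or the intermediate fraction (k*p_3 + p_2)/(k*q_3 + q_2) with the largest k >= 1 whose denominator stays <= 38; these approach x as k grows, and every other convergent or intermediate fraction in range is farther away.
Largest k: floor((38 - q_2)/q_3) = floor((38 - 4)/23) = 1.
That gives (1*29 + 5)/(1*23 + 4) = 34/27.
Compare the errors: |x - 29/23| = |469*23 - 29*372|/(372*23) = 1/8556, and |x - 34/27| = |469*27 - 34*372|/(372*27) = 15/10044.
Cross-multiplying, 1*10044 = 10044 < 128340 = 15*8556, so 1/8556 is smaller: the convergent 29/23 is closer to x than 34/27.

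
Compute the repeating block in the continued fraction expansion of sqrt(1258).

Write x_i = (sqrt(1258) + m_i)/d_i with (m_0, d_0) = (0, 1). a_0 = floor(sqrt(1258)) = 35, since 35^2 = 1225 <= 1258 < 1296 = 36^2.
Iterate m_{i+1} = d_i*a_i - m_i, d_{i+1} = (1258 - m_{i+1}^2)/d_i, a_{i+1} = floor((a_0 + m_{i+1})/d_{i+1}):
  m_1 = 1*35 - 0 = 35, d_1 = (1258 - 35^2)/1 = 33/1 = 33, a_1 = floor((35 + 35)/33) = 2.
  m_2 = 33*2 - 35 = 31, d_2 = (1258 - 31^2)/33 = 297/33 = 9, a_2 = floor((35 + 31)/9) = 7.
  m_3 = 9*7 - 31 = 32, d_3 = (1258 - 32^2)/9 = 234/9 = 26, a_3 = floor((35 + 32)/26) = 2.
  m_4 = 26*2 - 32 = 20, d_4 = (1258 - 20^2)/26 = 858/26 = 33, a_4 = floor((35 + 20)/33) = 1.
  m_5 = 33*1 - 20 = 13, d_5 = (1258 - 13^2)/33 = 1089/33 = 33, a_5 = floor((35 + 13)/33) = 1.
  m_6 = 33*1 - 13 = 20, d_6 = (1258 - 20^2)/33 = 858/33 = 26, a_6 = floor((35 + 20)/26) = 2.
  m_7 = 26*2 - 20 = 32, d_7 = (1258 - 32^2)/26 = 234/26 = 9, a_7 = floor((35 + 32)/9) = 7.
  m_8 = 9*7 - 32 = 31, d_8 = (1258 - 31^2)/9 = 297/9 = 33, a_8 = floor((35 + 31)/33) = 2.
  m_9 = 33*2 - 31 = 35, d_9 = (1258 - 35^2)/33 = 33/33 = 1, a_9 = floor((35 + 35)/1) = 70.
  m_10 = 1*70 - 35 = 35, d_10 = (1258 - 35^2)/1 = 33/1 = 33: (m_10, d_10) = (m_1, d_1) = (35, 33), so from here the quotients repeat a_1, ..., a_9; the period length is 9.
Hence the expansion of sqrt(1258) is a_0 = 35 followed by the repeating block 2, 7, 2, 1, 1, 2, 7, 2, 70 (period 9).

[35; (2, 7, 2, 1, 1, 2, 7, 2, 70)]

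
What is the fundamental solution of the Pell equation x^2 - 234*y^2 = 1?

First expand sqrt(234) as a continued fraction. With x_i = (sqrt(234) + m_i)/d_i and (m_0, d_0) = (0, 1): a_0 = floor(sqrt(234)) = 15, since 15^2 = 225 <= 234 < 256 = 16^2.
Iterate m_{i+1} = d_i*a_i - m_i, d_{i+1} = (234 - m_{i+1}^2)/d_i, a_{i+1} = floor((a_0 + m_{i+1})/d_{i+1}):
  m_1 = 1*15 - 0 = 15, d_1 = (234 - 15^2)/1 = 9/1 = 9, a_1 = floor((15 + 15)/9) = 3.
  m_2 = 9*3 - 15 = 12, d_2 = (234 - 12^2)/9 = 90/9 = 10, a_2 = floor((15 + 12)/10) = 2.
  m_3 = 10*2 - 12 = 8, d_3 = (234 - 8^2)/10 = 170/10 = 17, a_3 = floor((15 + 8)/17) = 1.
  m_4 = 17*1 - 8 = 9, d_4 = (234 - 9^2)/17 = 153/17 = 9, a_4 = floor((15 + 9)/9) = 2.
  m_5 = 9*2 - 9 = 9, d_5 = (234 - 9^2)/9 = 153/9 = 17, a_5 = floor((15 + 9)/17) = 1.
  m_6 = 17*1 - 9 = 8, d_6 = (234 - 8^2)/17 = 170/17 = 10, a_6 = floor((15 + 8)/10) = 2.
  m_7 = 10*2 - 8 = 12, d_7 = (234 - 12^2)/10 = 90/10 = 9, a_7 = floor((15 + 12)/9) = 3.
  m_8 = 9*3 - 12 = 15, d_8 = (234 - 15^2)/9 = 9/9 = 1, a_8 = floor((15 + 15)/1) = 30.
  m_9 = 1*30 - 15 = 15, d_9 = (234 - 15^2)/1 = 9/1 = 9: (m_9, d_9) = (m_1, d_1) = (15, 9), so from here the quotients repeat a_1, ..., a_8; the period length is 8.
So sqrt(234) = [15; (3, 2, 1, 2, 1, 2, 3, 30)] with period length k = 8.
k is even, so the fundamental solution of x^2 - 234y^2 = 1 is (p_{k-1}, q_{k-1}) = (p_7, q_7); compute convergents through index 7.
Convergents (p_i = a_i*p_{i-1} + p_{i-2}, q_i = a_i*q_{i-1} + q_{i-2} with p_{-2}=0, p_{-1}=1, q_{-2}=1, q_{-1}=0):
  i=0: a_0=15, p_0 = 15*1 + 0 = 15, q_0 = 15*0 + 1 = 1.
  i=1: a_1=3, p_1 = 3*15 + 1 = 46, q_1 = 3*1 + 0 = 3.
  i=2: a_2=2, p_2 = 2*46 + 15 = 107, q_2 = 2*3 + 1 = 7.
  i=3: a_3=1, p_3 = 1*107 + 46 = 153, q_3 = 1*7 + 3 = 10.
  i=4: a_4=2, p_4 = 2*153 + 107 = 413, q_4 = 2*10 + 7 = 27.
  i=5: a_5=1, p_5 = 1*413 + 153 = 566, q_5 = 1*27 + 10 = 37.
  i=6: a_6=2, p_6 = 2*566 + 413 = 1545, q_6 = 2*37 + 27 = 101.
  i=7: a_7=3, p_7 = 3*1545 + 566 = 5201, q_7 = 3*101 + 37 = 340.
Check: 5201^2 - 234*340^2 = 27050401 - 27050400 = 1, so (x, y) = (5201, 340) solves the equation, and by the theorem it is the least positive solution.

(x, y) = (5201, 340)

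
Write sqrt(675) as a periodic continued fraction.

[25; (1, 50)]

Write x_i = (sqrt(675) + m_i)/d_i with (m_0, d_0) = (0, 1). a_0 = floor(sqrt(675)) = 25, since 25^2 = 625 <= 675 < 676 = 26^2.
Iterate m_{i+1} = d_i*a_i - m_i, d_{i+1} = (675 - m_{i+1}^2)/d_i, a_{i+1} = floor((a_0 + m_{i+1})/d_{i+1}):
  m_1 = 1*25 - 0 = 25, d_1 = (675 - 25^2)/1 = 50/1 = 50, a_1 = floor((25 + 25)/50) = 1.
  m_2 = 50*1 - 25 = 25, d_2 = (675 - 25^2)/50 = 50/50 = 1, a_2 = floor((25 + 25)/1) = 50.
  m_3 = 1*50 - 25 = 25, d_3 = (675 - 25^2)/1 = 50/1 = 50: (m_3, d_3) = (m_1, d_1) = (25, 50), so from here the quotients repeat a_1, a_2; the period length is 2.
Hence the expansion of sqrt(675) is a_0 = 25 followed by the repeating block 1, 50 (period 2).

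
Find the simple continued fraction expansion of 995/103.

[9; 1, 1, 1, 16, 2]

Run the Euclidean algorithm on 995 and 103; the successive quotients are the partial quotients a_0, a_1, ... (each step inverts the fractional part left over by the previous one):
  995 = 9*103 + 68, so a_0 = 9.
  103 = 1*68 + 35, so a_1 = 1.
  68 = 1*35 + 33, so a_2 = 1.
  35 = 1*33 + 2, so a_3 = 1.
  33 = 16*2 + 1, so a_4 = 16.
  2 = 2*1 + 0, so a_5 = 2.
The remainder reaches 0 after 6 divisions, so the expansion has 6 partial quotients, read off in order.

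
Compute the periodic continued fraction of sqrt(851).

Write x_i = (sqrt(851) + m_i)/d_i with (m_0, d_0) = (0, 1). a_0 = floor(sqrt(851)) = 29, since 29^2 = 841 <= 851 < 900 = 30^2.
Iterate m_{i+1} = d_i*a_i - m_i, d_{i+1} = (851 - m_{i+1}^2)/d_i, a_{i+1} = floor((a_0 + m_{i+1})/d_{i+1}):
  m_1 = 1*29 - 0 = 29, d_1 = (851 - 29^2)/1 = 10/1 = 10, a_1 = floor((29 + 29)/10) = 5.
  m_2 = 10*5 - 29 = 21, d_2 = (851 - 21^2)/10 = 410/10 = 41, a_2 = floor((29 + 21)/41) = 1.
  m_3 = 41*1 - 21 = 20, d_3 = (851 - 20^2)/41 = 451/41 = 11, a_3 = floor((29 + 20)/11) = 4.
  m_4 = 11*4 - 20 = 24, d_4 = (851 - 24^2)/11 = 275/11 = 25, a_4 = floor((29 + 24)/25) = 2.
  m_5 = 25*2 - 24 = 26, d_5 = (851 - 26^2)/25 = 175/25 = 7, a_5 = floor((29 + 26)/7) = 7.
  m_6 = 7*7 - 26 = 23, d_6 = (851 - 23^2)/7 = 322/7 = 46, a_6 = floor((29 + 23)/46) = 1.
  m_7 = 46*1 - 23 = 23, d_7 = (851 - 23^2)/46 = 322/46 = 7, a_7 = floor((29 + 23)/7) = 7.
  m_8 = 7*7 - 23 = 26, d_8 = (851 - 26^2)/7 = 175/7 = 25, a_8 = floor((29 + 26)/25) = 2.
  m_9 = 25*2 - 26 = 24, d_9 = (851 - 24^2)/25 = 275/25 = 11, a_9 = floor((29 + 24)/11) = 4.
  m_10 = 11*4 - 24 = 20, d_10 = (851 - 20^2)/11 = 451/11 = 41, a_10 = floor((29 + 20)/41) = 1.
  m_11 = 41*1 - 20 = 21, d_11 = (851 - 21^2)/41 = 410/41 = 10, a_11 = floor((29 + 21)/10) = 5.
  m_12 = 10*5 - 21 = 29, d_12 = (851 - 29^2)/10 = 10/10 = 1, a_12 = floor((29 + 29)/1) = 58.
  m_13 = 1*58 - 29 = 29, d_13 = (851 - 29^2)/1 = 10/1 = 10: (m_13, d_13) = (m_1, d_1) = (29, 10), so from here the quotients repeat a_1, ..., a_12; the period length is 12.
Hence the expansion of sqrt(851) is a_0 = 29 followed by the repeating block 5, 1, 4, 2, 7, 1, 7, 2, 4, 1, 5, 58 (period 12).

[29; (5, 1, 4, 2, 7, 1, 7, 2, 4, 1, 5, 58)]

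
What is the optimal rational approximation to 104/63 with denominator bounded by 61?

71/43

Expand x = 104/63 as a continued fraction with the Euclidean algorithm:
  104 = 1*63 + 41, so a_0 = 1.
  63 = 1*41 + 22, so a_1 = 1.
  41 = 1*22 + 19, so a_2 = 1.
  22 = 1*19 + 3, so a_3 = 1.
  19 = 6*3 + 1, so a_4 = 6.
  3 = 3*1 + 0, so a_5 = 3.
so x = [1; 1, 1, 1, 6, 3].
Convergents (p_i = a_i*p_{i-1} + p_{i-2}, q_i = a_i*q_{i-1} + q_{i-2} with p_{-2}=0, p_{-1}=1, q_{-2}=1, q_{-1}=0), until the denominator exceeds 61:
  i=0: a_0=1, p_0 = 1*1 + 0 = 1, q_0 = 1*0 + 1 = 1.
  i=1: a_1=1, p_1 = 1*1 + 1 = 2, q_1 = 1*1 + 0 = 1.
  i=2: a_2=1, p_2 = 1*2 + 1 = 3, q_2 = 1*1 + 1 = 2.
  i=3: a_3=1, p_3 = 1*3 + 2 = 5, q_3 = 1*2 + 1 = 3.
  i=4: a_4=6, p_4 = 6*5 + 3 = 33, q_4 = 6*3 + 2 = 20.
  i=5: a_5=3, p_5 = 3*33 + 5 = 104, q_5 = 3*20 + 3 = 63.
q_5 = 63 > 61, so the last convergent with denominator <= 61 is p_4/q_4 = 33/20.
The closest fraction with denominator <= 61 is either p_4/q_4 or the intermediate fraction (k*p_4 + p_3)/(k*q_4 + q_3) with the largest k >= 1 whose denominator stays <= 61; these approach x as k grows, and every other convergent or intermediate fraction in range is farther away.
Largest k: floor((61 - q_3)/q_4) = floor((61 - 3)/20) = 2.
That gives (2*33 + 5)/(2*20 + 3) = 71/43.
Compare the errors: |x - 33/20| = |104*20 - 33*63|/(63*20) = 1/1260, and |x - 71/43| = |104*43 - 71*63|/(63*43) = 1/2709.
Cross-multiplying, 1*1260 = 1260 < 2709 = 1*2709, so 1/2709 is smaller: the intermediate fraction 71/43 is closer to x than 33/20.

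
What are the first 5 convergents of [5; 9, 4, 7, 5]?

5/1, 46/9, 189/37, 1369/268, 7034/1377

Using the convergent recurrence p_i = a_i*p_{i-1} + p_{i-2}, q_i = a_i*q_{i-1} + q_{i-2} with p_{-2}=0, p_{-1}=1, q_{-2}=1, q_{-1}=0:
  i=0: a_0=5, p_0 = 5*1 + 0 = 5, q_0 = 5*0 + 1 = 1.
  i=1: a_1=9, p_1 = 9*5 + 1 = 46, q_1 = 9*1 + 0 = 9.
  i=2: a_2=4, p_2 = 4*46 + 5 = 189, q_2 = 4*9 + 1 = 37.
  i=3: a_3=7, p_3 = 7*189 + 46 = 1369, q_3 = 7*37 + 9 = 268.
  i=4: a_4=5, p_4 = 5*1369 + 189 = 7034, q_4 = 5*268 + 37 = 1377.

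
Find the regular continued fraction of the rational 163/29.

Run the Euclidean algorithm on 163 and 29; the successive quotients are the partial quotients a_0, a_1, ... (each step inverts the fractional part left over by the previous one):
  163 = 5*29 + 18, so a_0 = 5.
  29 = 1*18 + 11, so a_1 = 1.
  18 = 1*11 + 7, so a_2 = 1.
  11 = 1*7 + 4, so a_3 = 1.
  7 = 1*4 + 3, so a_4 = 1.
  4 = 1*3 + 1, so a_5 = 1.
  3 = 3*1 + 0, so a_6 = 3.
The remainder reaches 0 after 7 divisions, so the expansion has 7 partial quotients, read off in order.

[5; 1, 1, 1, 1, 1, 3]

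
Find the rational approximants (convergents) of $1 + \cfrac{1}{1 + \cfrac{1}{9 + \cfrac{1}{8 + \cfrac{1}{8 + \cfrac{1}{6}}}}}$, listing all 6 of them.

1/1, 2/1, 19/10, 154/81, 1251/658, 7660/4029

Using the convergent recurrence p_i = a_i*p_{i-1} + p_{i-2}, q_i = a_i*q_{i-1} + q_{i-2} with p_{-2}=0, p_{-1}=1, q_{-2}=1, q_{-1}=0:
  i=0: a_0=1, p_0 = 1*1 + 0 = 1, q_0 = 1*0 + 1 = 1.
  i=1: a_1=1, p_1 = 1*1 + 1 = 2, q_1 = 1*1 + 0 = 1.
  i=2: a_2=9, p_2 = 9*2 + 1 = 19, q_2 = 9*1 + 1 = 10.
  i=3: a_3=8, p_3 = 8*19 + 2 = 154, q_3 = 8*10 + 1 = 81.
  i=4: a_4=8, p_4 = 8*154 + 19 = 1251, q_4 = 8*81 + 10 = 658.
  i=5: a_5=6, p_5 = 6*1251 + 154 = 7660, q_5 = 6*658 + 81 = 4029.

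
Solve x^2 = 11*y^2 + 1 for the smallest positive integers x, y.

First expand sqrt(11) as a continued fraction. With x_i = (sqrt(11) + m_i)/d_i and (m_0, d_0) = (0, 1): a_0 = floor(sqrt(11)) = 3, since 3^2 = 9 <= 11 < 16 = 4^2.
Iterate m_{i+1} = d_i*a_i - m_i, d_{i+1} = (11 - m_{i+1}^2)/d_i, a_{i+1} = floor((a_0 + m_{i+1})/d_{i+1}):
  m_1 = 1*3 - 0 = 3, d_1 = (11 - 3^2)/1 = 2/1 = 2, a_1 = floor((3 + 3)/2) = 3.
  m_2 = 2*3 - 3 = 3, d_2 = (11 - 3^2)/2 = 2/2 = 1, a_2 = floor((3 + 3)/1) = 6.
  m_3 = 1*6 - 3 = 3, d_3 = (11 - 3^2)/1 = 2/1 = 2: (m_3, d_3) = (m_1, d_1) = (3, 2), so from here the quotients repeat a_1, a_2; the period length is 2.
So sqrt(11) = [3; (3, 6)] with period length k = 2.
k is even, so the fundamental solution of x^2 - 11y^2 = 1 is (p_{k-1}, q_{k-1}) = (p_1, q_1); compute convergents through index 1.
Convergents (p_i = a_i*p_{i-1} + p_{i-2}, q_i = a_i*q_{i-1} + q_{i-2} with p_{-2}=0, p_{-1}=1, q_{-2}=1, q_{-1}=0):
  i=0: a_0=3, p_0 = 3*1 + 0 = 3, q_0 = 3*0 + 1 = 1.
  i=1: a_1=3, p_1 = 3*3 + 1 = 10, q_1 = 3*1 + 0 = 3.
Check: 10^2 - 11*3^2 = 100 - 99 = 1, so (x, y) = (10, 3) solves the equation, and by the theorem it is the least positive solution.

(x, y) = (10, 3)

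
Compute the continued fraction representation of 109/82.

[1; 3, 27]

Run the Euclidean algorithm on 109 and 82; the successive quotients are the partial quotients a_0, a_1, ... (each step inverts the fractional part left over by the previous one):
  109 = 1*82 + 27, so a_0 = 1.
  82 = 3*27 + 1, so a_1 = 3.
  27 = 27*1 + 0, so a_2 = 27.
The remainder reaches 0 after 3 divisions, so the expansion has 3 partial quotients, read off in order.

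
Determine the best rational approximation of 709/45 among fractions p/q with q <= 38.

Expand x = 709/45 as a continued fraction with the Euclidean algorithm:
  709 = 15*45 + 34, so a_0 = 15.
  45 = 1*34 + 11, so a_1 = 1.
  34 = 3*11 + 1, so a_2 = 3.
  11 = 11*1 + 0, so a_3 = 11.
so x = [15; 1, 3, 11].
Convergents (p_i = a_i*p_{i-1} + p_{i-2}, q_i = a_i*q_{i-1} + q_{i-2} with p_{-2}=0, p_{-1}=1, q_{-2}=1, q_{-1}=0), until the denominator exceeds 38:
  i=0: a_0=15, p_0 = 15*1 + 0 = 15, q_0 = 15*0 + 1 = 1.
  i=1: a_1=1, p_1 = 1*15 + 1 = 16, q_1 = 1*1 + 0 = 1.
  i=2: a_2=3, p_2 = 3*16 + 15 = 63, q_2 = 3*1 + 1 = 4.
  i=3: a_3=11, p_3 = 11*63 + 16 = 709, q_3 = 11*4 + 1 = 45.
q_3 = 45 > 38, so the last convergent with denominator <= 38 is p_2/q_2 = 63/4.
The closest fraction with denominator <= 38 is either p_2/q_2 or the intermediate fraction (k*p_2 + p_1)/(k*q_2 + q_1) with the largest k >= 1 whose denominator stays <= 38; these approach x as k grows, and every other convergent or intermediate fraction in range is farther away.
Largest k: floor((38 - q_1)/q_2) = floor((38 - 1)/4) = 9.
That gives (9*63 + 16)/(9*4 + 1) = 583/37.
Compare the errors: |x - 63/4| = |709*4 - 63*45|/(45*4) = 1/180, and |x - 583/37| = |709*37 - 583*45|/(45*37) = 2/1665.
Cross-multiplying, 2*180 = 360 < 1665 = 1*1665, so 2/1665 is smaller: the intermediate fraction 583/37 is closer to x than 63/4.

583/37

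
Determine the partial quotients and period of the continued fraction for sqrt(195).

[13; (1, 26)]

Write x_i = (sqrt(195) + m_i)/d_i with (m_0, d_0) = (0, 1). a_0 = floor(sqrt(195)) = 13, since 13^2 = 169 <= 195 < 196 = 14^2.
Iterate m_{i+1} = d_i*a_i - m_i, d_{i+1} = (195 - m_{i+1}^2)/d_i, a_{i+1} = floor((a_0 + m_{i+1})/d_{i+1}):
  m_1 = 1*13 - 0 = 13, d_1 = (195 - 13^2)/1 = 26/1 = 26, a_1 = floor((13 + 13)/26) = 1.
  m_2 = 26*1 - 13 = 13, d_2 = (195 - 13^2)/26 = 26/26 = 1, a_2 = floor((13 + 13)/1) = 26.
  m_3 = 1*26 - 13 = 13, d_3 = (195 - 13^2)/1 = 26/1 = 26: (m_3, d_3) = (m_1, d_1) = (13, 26), so from here the quotients repeat a_1, a_2; the period length is 2.
Hence the expansion of sqrt(195) is a_0 = 13 followed by the repeating block 1, 26 (period 2).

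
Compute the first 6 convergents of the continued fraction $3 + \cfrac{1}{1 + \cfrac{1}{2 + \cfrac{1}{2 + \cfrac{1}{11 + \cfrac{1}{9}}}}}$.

Using the convergent recurrence p_i = a_i*p_{i-1} + p_{i-2}, q_i = a_i*q_{i-1} + q_{i-2} with p_{-2}=0, p_{-1}=1, q_{-2}=1, q_{-1}=0:
  i=0: a_0=3, p_0 = 3*1 + 0 = 3, q_0 = 3*0 + 1 = 1.
  i=1: a_1=1, p_1 = 1*3 + 1 = 4, q_1 = 1*1 + 0 = 1.
  i=2: a_2=2, p_2 = 2*4 + 3 = 11, q_2 = 2*1 + 1 = 3.
  i=3: a_3=2, p_3 = 2*11 + 4 = 26, q_3 = 2*3 + 1 = 7.
  i=4: a_4=11, p_4 = 11*26 + 11 = 297, q_4 = 11*7 + 3 = 80.
  i=5: a_5=9, p_5 = 9*297 + 26 = 2699, q_5 = 9*80 + 7 = 727.

3/1, 4/1, 11/3, 26/7, 297/80, 2699/727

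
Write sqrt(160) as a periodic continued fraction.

Write x_i = (sqrt(160) + m_i)/d_i with (m_0, d_0) = (0, 1). a_0 = floor(sqrt(160)) = 12, since 12^2 = 144 <= 160 < 169 = 13^2.
Iterate m_{i+1} = d_i*a_i - m_i, d_{i+1} = (160 - m_{i+1}^2)/d_i, a_{i+1} = floor((a_0 + m_{i+1})/d_{i+1}):
  m_1 = 1*12 - 0 = 12, d_1 = (160 - 12^2)/1 = 16/1 = 16, a_1 = floor((12 + 12)/16) = 1.
  m_2 = 16*1 - 12 = 4, d_2 = (160 - 4^2)/16 = 144/16 = 9, a_2 = floor((12 + 4)/9) = 1.
  m_3 = 9*1 - 4 = 5, d_3 = (160 - 5^2)/9 = 135/9 = 15, a_3 = floor((12 + 5)/15) = 1.
  m_4 = 15*1 - 5 = 10, d_4 = (160 - 10^2)/15 = 60/15 = 4, a_4 = floor((12 + 10)/4) = 5.
  m_5 = 4*5 - 10 = 10, d_5 = (160 - 10^2)/4 = 60/4 = 15, a_5 = floor((12 + 10)/15) = 1.
  m_6 = 15*1 - 10 = 5, d_6 = (160 - 5^2)/15 = 135/15 = 9, a_6 = floor((12 + 5)/9) = 1.
  m_7 = 9*1 - 5 = 4, d_7 = (160 - 4^2)/9 = 144/9 = 16, a_7 = floor((12 + 4)/16) = 1.
  m_8 = 16*1 - 4 = 12, d_8 = (160 - 12^2)/16 = 16/16 = 1, a_8 = floor((12 + 12)/1) = 24.
  m_9 = 1*24 - 12 = 12, d_9 = (160 - 12^2)/1 = 16/1 = 16: (m_9, d_9) = (m_1, d_1) = (12, 16), so from here the quotients repeat a_1, ..., a_8; the period length is 8.
Hence the expansion of sqrt(160) is a_0 = 12 followed by the repeating block 1, 1, 1, 5, 1, 1, 1, 24 (period 8).

[12; (1, 1, 1, 5, 1, 1, 1, 24)]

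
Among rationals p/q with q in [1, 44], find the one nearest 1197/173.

256/37

Expand x = 1197/173 as a continued fraction with the Euclidean algorithm:
  1197 = 6*173 + 159, so a_0 = 6.
  173 = 1*159 + 14, so a_1 = 1.
  159 = 11*14 + 5, so a_2 = 11.
  14 = 2*5 + 4, so a_3 = 2.
  5 = 1*4 + 1, so a_4 = 1.
  4 = 4*1 + 0, so a_5 = 4.
so x = [6; 1, 11, 2, 1, 4].
Convergents (p_i = a_i*p_{i-1} + p_{i-2}, q_i = a_i*q_{i-1} + q_{i-2} with p_{-2}=0, p_{-1}=1, q_{-2}=1, q_{-1}=0), until the denominator exceeds 44:
  i=0: a_0=6, p_0 = 6*1 + 0 = 6, q_0 = 6*0 + 1 = 1.
  i=1: a_1=1, p_1 = 1*6 + 1 = 7, q_1 = 1*1 + 0 = 1.
  i=2: a_2=11, p_2 = 11*7 + 6 = 83, q_2 = 11*1 + 1 = 12.
  i=3: a_3=2, p_3 = 2*83 + 7 = 173, q_3 = 2*12 + 1 = 25.
  i=4: a_4=1, p_4 = 1*173 + 83 = 256, q_4 = 1*25 + 12 = 37.
  i=5: a_5=4, p_5 = 4*256 + 173 = 1197, q_5 = 4*37 + 25 = 173.
q_5 = 173 > 44, so the last convergent with denominator <= 44 is p_4/q_4 = 256/37.
The closest fraction with denominator <= 44 is either p_4/q_4 or the intermediate fraction (k*p_4 + p_3)/(k*q_4 + q_3) with the largest k >= 1 whose denominator stays <= 44; these approach x as k grows, and every other convergent or intermediate fraction in range is farther away.
Largest k: floor((44 - q_3)/q_4) = floor((44 - 25)/37) = 0.
Since k = 0, no intermediate fraction beyond p_4/q_4 has denominator <= 44, so the convergent 256/37 is the closest (its error is |1197*37 - 256*173|/(173*37) = 1/6401).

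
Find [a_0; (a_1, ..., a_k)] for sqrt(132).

Write x_i = (sqrt(132) + m_i)/d_i with (m_0, d_0) = (0, 1). a_0 = floor(sqrt(132)) = 11, since 11^2 = 121 <= 132 < 144 = 12^2.
Iterate m_{i+1} = d_i*a_i - m_i, d_{i+1} = (132 - m_{i+1}^2)/d_i, a_{i+1} = floor((a_0 + m_{i+1})/d_{i+1}):
  m_1 = 1*11 - 0 = 11, d_1 = (132 - 11^2)/1 = 11/1 = 11, a_1 = floor((11 + 11)/11) = 2.
  m_2 = 11*2 - 11 = 11, d_2 = (132 - 11^2)/11 = 11/11 = 1, a_2 = floor((11 + 11)/1) = 22.
  m_3 = 1*22 - 11 = 11, d_3 = (132 - 11^2)/1 = 11/1 = 11: (m_3, d_3) = (m_1, d_1) = (11, 11), so from here the quotients repeat a_1, a_2; the period length is 2.
Hence the expansion of sqrt(132) is a_0 = 11 followed by the repeating block 2, 22 (period 2).

[11; (2, 22)]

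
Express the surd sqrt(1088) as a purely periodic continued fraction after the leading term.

[32; (1, 64)]

Write x_i = (sqrt(1088) + m_i)/d_i with (m_0, d_0) = (0, 1). a_0 = floor(sqrt(1088)) = 32, since 32^2 = 1024 <= 1088 < 1089 = 33^2.
Iterate m_{i+1} = d_i*a_i - m_i, d_{i+1} = (1088 - m_{i+1}^2)/d_i, a_{i+1} = floor((a_0 + m_{i+1})/d_{i+1}):
  m_1 = 1*32 - 0 = 32, d_1 = (1088 - 32^2)/1 = 64/1 = 64, a_1 = floor((32 + 32)/64) = 1.
  m_2 = 64*1 - 32 = 32, d_2 = (1088 - 32^2)/64 = 64/64 = 1, a_2 = floor((32 + 32)/1) = 64.
  m_3 = 1*64 - 32 = 32, d_3 = (1088 - 32^2)/1 = 64/1 = 64: (m_3, d_3) = (m_1, d_1) = (32, 64), so from here the quotients repeat a_1, a_2; the period length is 2.
Hence the expansion of sqrt(1088) is a_0 = 32 followed by the repeating block 1, 64 (period 2).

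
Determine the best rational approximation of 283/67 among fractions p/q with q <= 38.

Expand x = 283/67 as a continued fraction with the Euclidean algorithm:
  283 = 4*67 + 15, so a_0 = 4.
  67 = 4*15 + 7, so a_1 = 4.
  15 = 2*7 + 1, so a_2 = 2.
  7 = 7*1 + 0, so a_3 = 7.
so x = [4; 4, 2, 7].
Convergents (p_i = a_i*p_{i-1} + p_{i-2}, q_i = a_i*q_{i-1} + q_{i-2} with p_{-2}=0, p_{-1}=1, q_{-2}=1, q_{-1}=0), until the denominator exceeds 38:
  i=0: a_0=4, p_0 = 4*1 + 0 = 4, q_0 = 4*0 + 1 = 1.
  i=1: a_1=4, p_1 = 4*4 + 1 = 17, q_1 = 4*1 + 0 = 4.
  i=2: a_2=2, p_2 = 2*17 + 4 = 38, q_2 = 2*4 + 1 = 9.
  i=3: a_3=7, p_3 = 7*38 + 17 = 283, q_3 = 7*9 + 4 = 67.
q_3 = 67 > 38, so the last convergent with denominator <= 38 is p_2/q_2 = 38/9.
The closest fraction with denominator <= 38 is either p_2/q_2 or the intermediate fraction (k*p_2 + p_1)/(k*q_2 + q_1) with the largest k >= 1 whose denominator stays <= 38; these approach x as k grows, and every other convergent or intermediate fraction in range is farther away.
Largest k: floor((38 - q_1)/q_2) = floor((38 - 4)/9) = 3.
That gives (3*38 + 17)/(3*9 + 4) = 131/31.
Compare the errors: |x - 38/9| = |283*9 - 38*67|/(67*9) = 1/603, and |x - 131/31| = |283*31 - 131*67|/(67*31) = 4/2077.
Cross-multiplying, 1*2077 = 2077 < 2412 = 4*603, so 1/603 is smaller: the convergent 38/9 is closer to x than 131/31.

38/9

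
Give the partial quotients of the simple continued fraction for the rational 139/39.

[3; 1, 1, 3, 2, 2]

Run the Euclidean algorithm on 139 and 39; the successive quotients are the partial quotients a_0, a_1, ... (each step inverts the fractional part left over by the previous one):
  139 = 3*39 + 22, so a_0 = 3.
  39 = 1*22 + 17, so a_1 = 1.
  22 = 1*17 + 5, so a_2 = 1.
  17 = 3*5 + 2, so a_3 = 3.
  5 = 2*2 + 1, so a_4 = 2.
  2 = 2*1 + 0, so a_5 = 2.
The remainder reaches 0 after 6 divisions, so the expansion has 6 partial quotients, read off in order.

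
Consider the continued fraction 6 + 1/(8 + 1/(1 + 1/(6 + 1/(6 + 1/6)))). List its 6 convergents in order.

6/1, 49/8, 55/9, 379/62, 2329/381, 14353/2348

Using the convergent recurrence p_i = a_i*p_{i-1} + p_{i-2}, q_i = a_i*q_{i-1} + q_{i-2} with p_{-2}=0, p_{-1}=1, q_{-2}=1, q_{-1}=0:
  i=0: a_0=6, p_0 = 6*1 + 0 = 6, q_0 = 6*0 + 1 = 1.
  i=1: a_1=8, p_1 = 8*6 + 1 = 49, q_1 = 8*1 + 0 = 8.
  i=2: a_2=1, p_2 = 1*49 + 6 = 55, q_2 = 1*8 + 1 = 9.
  i=3: a_3=6, p_3 = 6*55 + 49 = 379, q_3 = 6*9 + 8 = 62.
  i=4: a_4=6, p_4 = 6*379 + 55 = 2329, q_4 = 6*62 + 9 = 381.
  i=5: a_5=6, p_5 = 6*2329 + 379 = 14353, q_5 = 6*381 + 62 = 2348.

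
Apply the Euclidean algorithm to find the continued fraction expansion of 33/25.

Run the Euclidean algorithm on 33 and 25; the successive quotients are the partial quotients a_0, a_1, ... (each step inverts the fractional part left over by the previous one):
  33 = 1*25 + 8, so a_0 = 1.
  25 = 3*8 + 1, so a_1 = 3.
  8 = 8*1 + 0, so a_2 = 8.
The remainder reaches 0 after 3 divisions, so the expansion has 3 partial quotients, read off in order.

[1; 3, 8]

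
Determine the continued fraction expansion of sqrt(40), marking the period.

Write x_i = (sqrt(40) + m_i)/d_i with (m_0, d_0) = (0, 1). a_0 = floor(sqrt(40)) = 6, since 6^2 = 36 <= 40 < 49 = 7^2.
Iterate m_{i+1} = d_i*a_i - m_i, d_{i+1} = (40 - m_{i+1}^2)/d_i, a_{i+1} = floor((a_0 + m_{i+1})/d_{i+1}):
  m_1 = 1*6 - 0 = 6, d_1 = (40 - 6^2)/1 = 4/1 = 4, a_1 = floor((6 + 6)/4) = 3.
  m_2 = 4*3 - 6 = 6, d_2 = (40 - 6^2)/4 = 4/4 = 1, a_2 = floor((6 + 6)/1) = 12.
  m_3 = 1*12 - 6 = 6, d_3 = (40 - 6^2)/1 = 4/1 = 4: (m_3, d_3) = (m_1, d_1) = (6, 4), so from here the quotients repeat a_1, a_2; the period length is 2.
Hence the expansion of sqrt(40) is a_0 = 6 followed by the repeating block 3, 12 (period 2).

[6; (3, 12)]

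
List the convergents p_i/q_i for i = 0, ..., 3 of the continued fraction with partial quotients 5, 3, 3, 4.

Using the convergent recurrence p_i = a_i*p_{i-1} + p_{i-2}, q_i = a_i*q_{i-1} + q_{i-2} with p_{-2}=0, p_{-1}=1, q_{-2}=1, q_{-1}=0:
  i=0: a_0=5, p_0 = 5*1 + 0 = 5, q_0 = 5*0 + 1 = 1.
  i=1: a_1=3, p_1 = 3*5 + 1 = 16, q_1 = 3*1 + 0 = 3.
  i=2: a_2=3, p_2 = 3*16 + 5 = 53, q_2 = 3*3 + 1 = 10.
  i=3: a_3=4, p_3 = 4*53 + 16 = 228, q_3 = 4*10 + 3 = 43.

5/1, 16/3, 53/10, 228/43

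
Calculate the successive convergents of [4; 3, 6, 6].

Using the convergent recurrence p_i = a_i*p_{i-1} + p_{i-2}, q_i = a_i*q_{i-1} + q_{i-2} with p_{-2}=0, p_{-1}=1, q_{-2}=1, q_{-1}=0:
  i=0: a_0=4, p_0 = 4*1 + 0 = 4, q_0 = 4*0 + 1 = 1.
  i=1: a_1=3, p_1 = 3*4 + 1 = 13, q_1 = 3*1 + 0 = 3.
  i=2: a_2=6, p_2 = 6*13 + 4 = 82, q_2 = 6*3 + 1 = 19.
  i=3: a_3=6, p_3 = 6*82 + 13 = 505, q_3 = 6*19 + 3 = 117.

4/1, 13/3, 82/19, 505/117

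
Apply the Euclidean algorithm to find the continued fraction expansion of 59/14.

Run the Euclidean algorithm on 59 and 14; the successive quotients are the partial quotients a_0, a_1, ... (each step inverts the fractional part left over by the previous one):
  59 = 4*14 + 3, so a_0 = 4.
  14 = 4*3 + 2, so a_1 = 4.
  3 = 1*2 + 1, so a_2 = 1.
  2 = 2*1 + 0, so a_3 = 2.
The remainder reaches 0 after 4 divisions, so the expansion has 4 partial quotients, read off in order.

[4; 4, 1, 2]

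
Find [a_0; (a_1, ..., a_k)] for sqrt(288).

Write x_i = (sqrt(288) + m_i)/d_i with (m_0, d_0) = (0, 1). a_0 = floor(sqrt(288)) = 16, since 16^2 = 256 <= 288 < 289 = 17^2.
Iterate m_{i+1} = d_i*a_i - m_i, d_{i+1} = (288 - m_{i+1}^2)/d_i, a_{i+1} = floor((a_0 + m_{i+1})/d_{i+1}):
  m_1 = 1*16 - 0 = 16, d_1 = (288 - 16^2)/1 = 32/1 = 32, a_1 = floor((16 + 16)/32) = 1.
  m_2 = 32*1 - 16 = 16, d_2 = (288 - 16^2)/32 = 32/32 = 1, a_2 = floor((16 + 16)/1) = 32.
  m_3 = 1*32 - 16 = 16, d_3 = (288 - 16^2)/1 = 32/1 = 32: (m_3, d_3) = (m_1, d_1) = (16, 32), so from here the quotients repeat a_1, a_2; the period length is 2.
Hence the expansion of sqrt(288) is a_0 = 16 followed by the repeating block 1, 32 (period 2).

[16; (1, 32)]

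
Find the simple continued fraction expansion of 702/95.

[7; 2, 1, 1, 3, 5]

Run the Euclidean algorithm on 702 and 95; the successive quotients are the partial quotients a_0, a_1, ... (each step inverts the fractional part left over by the previous one):
  702 = 7*95 + 37, so a_0 = 7.
  95 = 2*37 + 21, so a_1 = 2.
  37 = 1*21 + 16, so a_2 = 1.
  21 = 1*16 + 5, so a_3 = 1.
  16 = 3*5 + 1, so a_4 = 3.
  5 = 5*1 + 0, so a_5 = 5.
The remainder reaches 0 after 6 divisions, so the expansion has 6 partial quotients, read off in order.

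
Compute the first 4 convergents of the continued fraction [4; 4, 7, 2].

4/1, 17/4, 123/29, 263/62

Using the convergent recurrence p_i = a_i*p_{i-1} + p_{i-2}, q_i = a_i*q_{i-1} + q_{i-2} with p_{-2}=0, p_{-1}=1, q_{-2}=1, q_{-1}=0:
  i=0: a_0=4, p_0 = 4*1 + 0 = 4, q_0 = 4*0 + 1 = 1.
  i=1: a_1=4, p_1 = 4*4 + 1 = 17, q_1 = 4*1 + 0 = 4.
  i=2: a_2=7, p_2 = 7*17 + 4 = 123, q_2 = 7*4 + 1 = 29.
  i=3: a_3=2, p_3 = 2*123 + 17 = 263, q_3 = 2*29 + 4 = 62.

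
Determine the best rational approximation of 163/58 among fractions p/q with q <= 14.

31/11

Expand x = 163/58 as a continued fraction with the Euclidean algorithm:
  163 = 2*58 + 47, so a_0 = 2.
  58 = 1*47 + 11, so a_1 = 1.
  47 = 4*11 + 3, so a_2 = 4.
  11 = 3*3 + 2, so a_3 = 3.
  3 = 1*2 + 1, so a_4 = 1.
  2 = 2*1 + 0, so a_5 = 2.
so x = [2; 1, 4, 3, 1, 2].
Convergents (p_i = a_i*p_{i-1} + p_{i-2}, q_i = a_i*q_{i-1} + q_{i-2} with p_{-2}=0, p_{-1}=1, q_{-2}=1, q_{-1}=0), until the denominator exceeds 14:
  i=0: a_0=2, p_0 = 2*1 + 0 = 2, q_0 = 2*0 + 1 = 1.
  i=1: a_1=1, p_1 = 1*2 + 1 = 3, q_1 = 1*1 + 0 = 1.
  i=2: a_2=4, p_2 = 4*3 + 2 = 14, q_2 = 4*1 + 1 = 5.
  i=3: a_3=3, p_3 = 3*14 + 3 = 45, q_3 = 3*5 + 1 = 16.
q_3 = 16 > 14, so the last convergent with denominator <= 14 is p_2/q_2 = 14/5.
The closest fraction with denominator <= 14 is either p_2/q_2 or the intermediate fraction (k*p_2 + p_1)/(k*q_2 + q_1) with the largest k >= 1 whose denominator stays <= 14; these approach x as k grows, and every other convergent or intermediate fraction in range is farther away.
Largest k: floor((14 - q_1)/q_2) = floor((14 - 1)/5) = 2.
That gives (2*14 + 3)/(2*5 + 1) = 31/11.
Compare the errors: |x - 14/5| = |163*5 - 14*58|/(58*5) = 3/290, and |x - 31/11| = |163*11 - 31*58|/(58*11) = 5/638.
Cross-multiplying, 5*290 = 1450 < 1914 = 3*638, so 5/638 is smaller: the intermediate fraction 31/11 is closer to x than 14/5.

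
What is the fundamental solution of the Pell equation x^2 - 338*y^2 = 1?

(x, y) = (114243, 6214)

First expand sqrt(338) as a continued fraction. With x_i = (sqrt(338) + m_i)/d_i and (m_0, d_0) = (0, 1): a_0 = floor(sqrt(338)) = 18, since 18^2 = 324 <= 338 < 361 = 19^2.
Iterate m_{i+1} = d_i*a_i - m_i, d_{i+1} = (338 - m_{i+1}^2)/d_i, a_{i+1} = floor((a_0 + m_{i+1})/d_{i+1}):
  m_1 = 1*18 - 0 = 18, d_1 = (338 - 18^2)/1 = 14/1 = 14, a_1 = floor((18 + 18)/14) = 2.
  m_2 = 14*2 - 18 = 10, d_2 = (338 - 10^2)/14 = 238/14 = 17, a_2 = floor((18 + 10)/17) = 1.
  m_3 = 17*1 - 10 = 7, d_3 = (338 - 7^2)/17 = 289/17 = 17, a_3 = floor((18 + 7)/17) = 1.
  m_4 = 17*1 - 7 = 10, d_4 = (338 - 10^2)/17 = 238/17 = 14, a_4 = floor((18 + 10)/14) = 2.
  m_5 = 14*2 - 10 = 18, d_5 = (338 - 18^2)/14 = 14/14 = 1, a_5 = floor((18 + 18)/1) = 36.
  m_6 = 1*36 - 18 = 18, d_6 = (338 - 18^2)/1 = 14/1 = 14: (m_6, d_6) = (m_1, d_1) = (18, 14), so from here the quotients repeat a_1, ..., a_5; the period length is 5.
So sqrt(338) = [18; (2, 1, 1, 2, 36)] with period length k = 5.
k is odd, so (p_{k-1}, q_{k-1}) only solves x^2 - 338y^2 = -1 and the fundamental solution of x^2 - 338y^2 = 1 is (p_{2k-1}, q_{2k-1}) = (p_9, q_9); compute convergents through index 9, running through the period twice.
Convergents (p_i = a_i*p_{i-1} + p_{i-2}, q_i = a_i*q_{i-1} + q_{i-2} with p_{-2}=0, p_{-1}=1, q_{-2}=1, q_{-1}=0):
  i=0: a_0=18, p_0 = 18*1 + 0 = 18, q_0 = 18*0 + 1 = 1.
  i=1: a_1=2, p_1 = 2*18 + 1 = 37, q_1 = 2*1 + 0 = 2.
  i=2: a_2=1, p_2 = 1*37 + 18 = 55, q_2 = 1*2 + 1 = 3.
  i=3: a_3=1, p_3 = 1*55 + 37 = 92, q_3 = 1*3 + 2 = 5.
  i=4: a_4=2, p_4 = 2*92 + 55 = 239, q_4 = 2*5 + 3 = 13.
  i=5: a_5=36, p_5 = 36*239 + 92 = 8696, q_5 = 36*13 + 5 = 473.
  i=6: a_6=2, p_6 = 2*8696 + 239 = 17631, q_6 = 2*473 + 13 = 959.
  i=7: a_7=1, p_7 = 1*17631 + 8696 = 26327, q_7 = 1*959 + 473 = 1432.
  i=8: a_8=1, p_8 = 1*26327 + 17631 = 43958, q_8 = 1*1432 + 959 = 2391.
  i=9: a_9=2, p_9 = 2*43958 + 26327 = 114243, q_9 = 2*2391 + 1432 = 6214.
Indeed p_4^2 - 338*q_4^2 = 57121 - 57122 = -1, not +1.
Check: 114243^2 - 338*6214^2 = 13051463049 - 13051463048 = 1, so (x, y) = (114243, 6214) solves the equation, and by the theorem it is the least positive solution.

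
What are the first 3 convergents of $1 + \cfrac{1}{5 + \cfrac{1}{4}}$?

1/1, 6/5, 25/21

Using the convergent recurrence p_i = a_i*p_{i-1} + p_{i-2}, q_i = a_i*q_{i-1} + q_{i-2} with p_{-2}=0, p_{-1}=1, q_{-2}=1, q_{-1}=0:
  i=0: a_0=1, p_0 = 1*1 + 0 = 1, q_0 = 1*0 + 1 = 1.
  i=1: a_1=5, p_1 = 5*1 + 1 = 6, q_1 = 5*1 + 0 = 5.
  i=2: a_2=4, p_2 = 4*6 + 1 = 25, q_2 = 4*5 + 1 = 21.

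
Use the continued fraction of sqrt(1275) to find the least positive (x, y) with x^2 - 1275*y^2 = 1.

(x, y) = (4999, 140)

First expand sqrt(1275) as a continued fraction. With x_i = (sqrt(1275) + m_i)/d_i and (m_0, d_0) = (0, 1): a_0 = floor(sqrt(1275)) = 35, since 35^2 = 1225 <= 1275 < 1296 = 36^2.
Iterate m_{i+1} = d_i*a_i - m_i, d_{i+1} = (1275 - m_{i+1}^2)/d_i, a_{i+1} = floor((a_0 + m_{i+1})/d_{i+1}):
  m_1 = 1*35 - 0 = 35, d_1 = (1275 - 35^2)/1 = 50/1 = 50, a_1 = floor((35 + 35)/50) = 1.
  m_2 = 50*1 - 35 = 15, d_2 = (1275 - 15^2)/50 = 1050/50 = 21, a_2 = floor((35 + 15)/21) = 2.
  m_3 = 21*2 - 15 = 27, d_3 = (1275 - 27^2)/21 = 546/21 = 26, a_3 = floor((35 + 27)/26) = 2.
  m_4 = 26*2 - 27 = 25, d_4 = (1275 - 25^2)/26 = 650/26 = 25, a_4 = floor((35 + 25)/25) = 2.
  m_5 = 25*2 - 25 = 25, d_5 = (1275 - 25^2)/25 = 650/25 = 26, a_5 = floor((35 + 25)/26) = 2.
  m_6 = 26*2 - 25 = 27, d_6 = (1275 - 27^2)/26 = 546/26 = 21, a_6 = floor((35 + 27)/21) = 2.
  m_7 = 21*2 - 27 = 15, d_7 = (1275 - 15^2)/21 = 1050/21 = 50, a_7 = floor((35 + 15)/50) = 1.
  m_8 = 50*1 - 15 = 35, d_8 = (1275 - 35^2)/50 = 50/50 = 1, a_8 = floor((35 + 35)/1) = 70.
  m_9 = 1*70 - 35 = 35, d_9 = (1275 - 35^2)/1 = 50/1 = 50: (m_9, d_9) = (m_1, d_1) = (35, 50), so from here the quotients repeat a_1, ..., a_8; the period length is 8.
So sqrt(1275) = [35; (1, 2, 2, 2, 2, 2, 1, 70)] with period length k = 8.
k is even, so the fundamental solution of x^2 - 1275y^2 = 1 is (p_{k-1}, q_{k-1}) = (p_7, q_7); compute convergents through index 7.
Convergents (p_i = a_i*p_{i-1} + p_{i-2}, q_i = a_i*q_{i-1} + q_{i-2} with p_{-2}=0, p_{-1}=1, q_{-2}=1, q_{-1}=0):
  i=0: a_0=35, p_0 = 35*1 + 0 = 35, q_0 = 35*0 + 1 = 1.
  i=1: a_1=1, p_1 = 1*35 + 1 = 36, q_1 = 1*1 + 0 = 1.
  i=2: a_2=2, p_2 = 2*36 + 35 = 107, q_2 = 2*1 + 1 = 3.
  i=3: a_3=2, p_3 = 2*107 + 36 = 250, q_3 = 2*3 + 1 = 7.
  i=4: a_4=2, p_4 = 2*250 + 107 = 607, q_4 = 2*7 + 3 = 17.
  i=5: a_5=2, p_5 = 2*607 + 250 = 1464, q_5 = 2*17 + 7 = 41.
  i=6: a_6=2, p_6 = 2*1464 + 607 = 3535, q_6 = 2*41 + 17 = 99.
  i=7: a_7=1, p_7 = 1*3535 + 1464 = 4999, q_7 = 1*99 + 41 = 140.
Check: 4999^2 - 1275*140^2 = 24990001 - 24990000 = 1, so (x, y) = (4999, 140) solves the equation, and by the theorem it is the least positive solution.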